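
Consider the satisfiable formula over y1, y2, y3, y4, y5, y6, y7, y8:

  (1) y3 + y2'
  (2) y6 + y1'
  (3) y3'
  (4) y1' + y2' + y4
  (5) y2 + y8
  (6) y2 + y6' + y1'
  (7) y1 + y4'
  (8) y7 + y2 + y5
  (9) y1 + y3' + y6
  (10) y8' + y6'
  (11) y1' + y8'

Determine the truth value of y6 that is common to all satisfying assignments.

Suppose y6 = 1.
Unit clause (y3') forces y3 = 0.
Unit clause (y2') forces y2 = 0.
Unit clause (y8) forces y8 = 1.
That conflicts with the unit clause (y8').
So every satisfying assignment has y6 = False.

False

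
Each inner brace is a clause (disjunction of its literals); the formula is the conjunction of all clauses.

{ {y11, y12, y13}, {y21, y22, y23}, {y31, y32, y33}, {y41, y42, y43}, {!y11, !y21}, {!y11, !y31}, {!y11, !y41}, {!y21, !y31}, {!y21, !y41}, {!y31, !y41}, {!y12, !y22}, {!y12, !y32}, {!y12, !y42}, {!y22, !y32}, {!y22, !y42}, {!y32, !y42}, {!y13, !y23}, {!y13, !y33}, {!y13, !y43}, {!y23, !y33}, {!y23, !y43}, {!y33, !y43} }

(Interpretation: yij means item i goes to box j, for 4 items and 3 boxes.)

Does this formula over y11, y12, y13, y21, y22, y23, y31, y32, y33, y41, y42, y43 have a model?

Suppose y11 = false.
Suppose y12 = true.
Unit clause (!y22) forces y22 = false.
Unit clause (!y32) forces y32 = false.
Unit clause (!y42) forces y42 = false.
Suppose y21 = true.
Unit clause (!y31) forces y31 = false.
Unit clause (y33) forces y33 = true.
Unit clause (!y41) forces y41 = false.
Unit clause (y43) forces y43 = true.
But (!y43) is also a unit clause — contradiction.
Undo y21 and try y21 = false.
Unit clause (y23) forces y23 = true.
Unit clause (!y13) forces y13 = false.
Unit clause (!y33) forces y33 = false.
Unit clause (y31) forces y31 = true.
Unit clause (!y41) forces y41 = false.
Unit clause (y43) forces y43 = true.
But (!y43) is also a unit clause — contradiction.
Either choice for y21 ends in contradiction.
Undo y12 and try y12 = false.
Unit clause (y13) forces y13 = true.
Unit clause (!y23) forces y23 = false.
Unit clause (!y33) forces y33 = false.
Unit clause (!y43) forces y43 = false.
Suppose y21 = true.
Unit clause (!y31) forces y31 = false.
Unit clause (y32) forces y32 = true.
Unit clause (!y41) forces y41 = false.
Unit clause (y42) forces y42 = true.
But (!y42) is also a unit clause — contradiction.
Undo y21 and try y21 = false.
Unit clause (y22) forces y22 = true.
Unit clause (!y32) forces y32 = false.
Unit clause (y31) forces y31 = true.
Unit clause (!y41) forces y41 = false.
Unit clause (y42) forces y42 = true.
But (!y42) is also a unit clause — contradiction.
Either choice for y21 ends in contradiction.
Either choice for y12 ends in contradiction.
Undo y11 and try y11 = true.
Unit clause (!y21) forces y21 = false.
Unit clause (!y31) forces y31 = false.
Unit clause (!y41) forces y41 = false.
Suppose y22 = true.
Unit clause (!y12) forces y12 = false.
Unit clause (!y32) forces y32 = false.
Unit clause (y33) forces y33 = true.
Unit clause (!y42) forces y42 = false.
Unit clause (y43) forces y43 = true.
But (!y43) is also a unit clause — contradiction.
Undo y22 and try y22 = false.
Unit clause (y23) forces y23 = true.
Unit clause (!y13) forces y13 = false.
Unit clause (!y33) forces y33 = false.
Unit clause (y32) forces y32 = true.
Unit clause (!y12) forces y12 = false.
Unit clause (!y42) forces y42 = false.
Unit clause (y43) forces y43 = true.
But (!y43) is also a unit clause — contradiction.
Either choice for y22 ends in contradiction.
Either choice for y11 ends in contradiction.
No assignment satisfies every clause.

No, unsatisfiable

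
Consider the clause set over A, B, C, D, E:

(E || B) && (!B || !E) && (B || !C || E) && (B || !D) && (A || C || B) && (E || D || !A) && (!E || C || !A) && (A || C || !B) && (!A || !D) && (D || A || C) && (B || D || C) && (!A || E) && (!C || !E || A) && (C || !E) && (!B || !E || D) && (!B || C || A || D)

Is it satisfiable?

Satisfiable

Try E = false.
The clause (B) is unit, so B = true.
The clause (!A) is unit, so A = false.
The clause (C) is unit, so C = true.
No clause remains; D is free.
A satisfying assignment: A=false,  B=true,  C=true,  D=false,  E=false.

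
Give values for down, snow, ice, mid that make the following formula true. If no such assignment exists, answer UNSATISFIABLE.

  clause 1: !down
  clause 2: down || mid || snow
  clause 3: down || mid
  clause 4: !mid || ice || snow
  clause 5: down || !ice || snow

down=false,  snow=true,  ice=true,  mid=true

(!down) alone gives down = false.
(mid) alone gives mid = true.
Suppose ice = true.
(snow) alone gives snow = true.
This assignment satisfies each clause.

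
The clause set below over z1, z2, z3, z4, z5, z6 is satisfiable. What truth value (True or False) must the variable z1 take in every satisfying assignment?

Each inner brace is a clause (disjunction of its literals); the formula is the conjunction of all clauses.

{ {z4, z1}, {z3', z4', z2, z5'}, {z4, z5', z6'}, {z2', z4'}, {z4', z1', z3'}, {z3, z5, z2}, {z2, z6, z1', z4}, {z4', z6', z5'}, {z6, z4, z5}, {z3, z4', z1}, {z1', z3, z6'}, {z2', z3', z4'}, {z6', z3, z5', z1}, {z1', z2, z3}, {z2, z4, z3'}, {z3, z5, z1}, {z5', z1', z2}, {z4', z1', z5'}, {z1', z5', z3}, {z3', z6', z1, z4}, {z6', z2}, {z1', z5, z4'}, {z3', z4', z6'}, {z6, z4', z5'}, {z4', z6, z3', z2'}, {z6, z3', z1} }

Suppose z1 = 0.
(z4) alone gives z4 = 1.
(z2') alone gives z2 = 0.
(z3) alone gives z3 = 1.
(z5') alone gives z5 = 0.
(z6') alone gives z6 = 0.
Now (z6) is unsatisfied and unit — conflict.
So every satisfying assignment has z1 = True.

True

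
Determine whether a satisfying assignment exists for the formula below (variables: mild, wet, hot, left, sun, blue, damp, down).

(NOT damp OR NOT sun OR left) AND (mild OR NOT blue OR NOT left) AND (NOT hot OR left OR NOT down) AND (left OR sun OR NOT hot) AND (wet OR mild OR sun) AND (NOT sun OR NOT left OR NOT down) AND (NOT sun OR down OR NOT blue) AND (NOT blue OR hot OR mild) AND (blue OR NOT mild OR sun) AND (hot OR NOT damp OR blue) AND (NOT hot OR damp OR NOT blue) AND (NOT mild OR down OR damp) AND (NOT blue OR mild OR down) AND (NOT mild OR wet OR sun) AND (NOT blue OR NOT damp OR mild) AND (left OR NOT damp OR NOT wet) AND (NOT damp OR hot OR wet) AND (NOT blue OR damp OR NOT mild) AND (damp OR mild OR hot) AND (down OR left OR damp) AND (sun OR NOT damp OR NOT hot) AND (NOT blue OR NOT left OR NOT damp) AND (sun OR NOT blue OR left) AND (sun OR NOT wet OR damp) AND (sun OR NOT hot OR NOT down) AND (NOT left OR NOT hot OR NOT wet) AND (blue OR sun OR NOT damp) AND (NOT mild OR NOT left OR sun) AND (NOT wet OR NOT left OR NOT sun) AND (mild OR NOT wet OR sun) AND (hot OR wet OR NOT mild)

Yes, satisfiable

Case damp = true:
Case sun = true:
(left) alone gives left = true.
(NOT down) alone gives down = false.
(NOT blue) alone gives blue = false.
(hot) alone gives hot = true.
(NOT wet) alone gives wet = false.
All clauses hold; mild can take either value.
A satisfying assignment: mild ↦ false; wet ↦ false; hot ↦ true; left ↦ true; sun ↦ true; blue ↦ false; damp ↦ true; down ↦ false.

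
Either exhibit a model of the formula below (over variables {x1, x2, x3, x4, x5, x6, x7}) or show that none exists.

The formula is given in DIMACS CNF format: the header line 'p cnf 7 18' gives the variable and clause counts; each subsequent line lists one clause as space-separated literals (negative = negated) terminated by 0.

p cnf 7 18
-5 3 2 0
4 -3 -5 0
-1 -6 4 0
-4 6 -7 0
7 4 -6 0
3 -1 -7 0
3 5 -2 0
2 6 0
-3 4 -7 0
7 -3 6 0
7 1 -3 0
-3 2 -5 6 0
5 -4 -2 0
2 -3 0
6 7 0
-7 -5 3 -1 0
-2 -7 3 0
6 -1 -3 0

Suppose x2 = True.
Suppose x3 = False.
Unit clause (x5) forces x5 = True.
Unit clause (¬x7) forces x7 = False.
Unit clause (x6) forces x6 = True.
Unit clause (x4) forces x4 = True.
Every clause is now satisfied; x1 is unconstrained.

x1: True,  x2: True,  x3: False,  x4: True,  x5: True,  x6: True,  x7: False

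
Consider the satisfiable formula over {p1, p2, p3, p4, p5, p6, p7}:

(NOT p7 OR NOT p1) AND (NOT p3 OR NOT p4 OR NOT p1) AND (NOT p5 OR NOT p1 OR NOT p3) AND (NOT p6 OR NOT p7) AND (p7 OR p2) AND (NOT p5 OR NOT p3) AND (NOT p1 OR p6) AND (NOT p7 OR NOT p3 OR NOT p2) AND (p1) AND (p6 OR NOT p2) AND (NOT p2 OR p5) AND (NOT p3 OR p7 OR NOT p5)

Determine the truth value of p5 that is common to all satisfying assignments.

True

Suppose p5 = false.
Unit clause (p1) forces p1 = true.
Unit clause (NOT p7) forces p7 = false.
Unit clause (p2) forces p2 = true.
Now (NOT p2) is unsatisfied and unit — conflict.
So every satisfying assignment has p5 = True.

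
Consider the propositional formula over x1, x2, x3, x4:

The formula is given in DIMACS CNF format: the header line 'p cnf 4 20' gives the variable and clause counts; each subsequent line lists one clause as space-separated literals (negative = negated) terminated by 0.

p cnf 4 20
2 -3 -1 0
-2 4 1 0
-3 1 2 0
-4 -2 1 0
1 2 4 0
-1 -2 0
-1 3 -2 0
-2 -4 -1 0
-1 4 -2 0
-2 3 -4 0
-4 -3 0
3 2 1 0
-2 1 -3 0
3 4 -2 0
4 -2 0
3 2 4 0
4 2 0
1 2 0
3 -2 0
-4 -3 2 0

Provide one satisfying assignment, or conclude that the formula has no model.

x1: True,  x2: False,  x3: False,  x4: True

Suppose x1 = True.
(¬x2) alone gives x2 = False.
(¬x3) alone gives x3 = False.
(x4) alone gives x4 = True.
Every clause now holds.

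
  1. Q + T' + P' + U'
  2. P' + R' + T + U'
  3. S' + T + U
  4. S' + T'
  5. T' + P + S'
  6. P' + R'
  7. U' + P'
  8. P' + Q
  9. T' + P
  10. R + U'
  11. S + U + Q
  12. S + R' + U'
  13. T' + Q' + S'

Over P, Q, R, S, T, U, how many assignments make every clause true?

There are 2^6 = 64 truth assignments over (P, Q, R, S, T, U).
Split on S. With S = 1, the clauses containing S are satisfied and S' drops from the rest; 2 of the 2^5 = 32 assignments to the other variables satisfy what remains.
With S = 0, by the same count on the reduced clause set, 4 assignments work.
(One model: P=F, Q=F, R=T, S=T, T=F, U=T.)
Total: 2 + 4 = 6.

6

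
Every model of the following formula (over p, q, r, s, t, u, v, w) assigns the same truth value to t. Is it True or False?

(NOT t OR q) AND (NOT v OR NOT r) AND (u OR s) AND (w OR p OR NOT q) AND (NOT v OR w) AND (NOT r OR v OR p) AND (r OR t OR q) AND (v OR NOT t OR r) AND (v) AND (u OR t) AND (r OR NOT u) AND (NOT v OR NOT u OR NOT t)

True

Suppose t = false.
The clause (v) is unit, so v = true.
The clause (NOT r) is unit, so r = false.
The clause (w) is unit, so w = true.
The clause (q) is unit, so q = true.
The clause (u) is unit, so u = true.
Now (NOT u) is unsatisfied and unit — conflict.
So every satisfying assignment has t = True.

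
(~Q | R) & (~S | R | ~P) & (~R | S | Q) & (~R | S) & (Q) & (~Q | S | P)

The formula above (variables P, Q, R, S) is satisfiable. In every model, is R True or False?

Suppose R = 0.
From the singleton clause (~Q), Q = 0.
That conflicts with the unit clause (Q).
So every satisfying assignment has R = True.

True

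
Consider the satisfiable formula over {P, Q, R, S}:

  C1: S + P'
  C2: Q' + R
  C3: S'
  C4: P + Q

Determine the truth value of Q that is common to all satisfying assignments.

True

Suppose Q = 0.
From the singleton clause (S'), S = 0.
From the singleton clause (P'), P = 0.
But (P) is also a unit clause — contradiction.
So every satisfying assignment has Q = True.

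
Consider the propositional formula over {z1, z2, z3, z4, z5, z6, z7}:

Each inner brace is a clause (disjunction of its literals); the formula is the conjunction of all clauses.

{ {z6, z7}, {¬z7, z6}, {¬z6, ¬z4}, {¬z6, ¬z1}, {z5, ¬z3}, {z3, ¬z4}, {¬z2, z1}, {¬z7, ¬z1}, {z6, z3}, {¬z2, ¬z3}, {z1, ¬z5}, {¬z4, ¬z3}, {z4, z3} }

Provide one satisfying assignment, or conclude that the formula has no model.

Case z6 = True:
Unit clause (¬z4) forces z4 = False.
Unit clause (¬z1) forces z1 = False.
Unit clause (¬z2) forces z2 = False.
Unit clause (¬z5) forces z5 = False.
Unit clause (¬z3) forces z3 = False.
That conflicts with the unit clause (z3).
Undo z6 and try z6 = False.
Unit clause (z7) forces z7 = True.
That conflicts with the unit clause (¬z7).
Neither z6 = True nor z6 = False works.

UNSATISFIABLE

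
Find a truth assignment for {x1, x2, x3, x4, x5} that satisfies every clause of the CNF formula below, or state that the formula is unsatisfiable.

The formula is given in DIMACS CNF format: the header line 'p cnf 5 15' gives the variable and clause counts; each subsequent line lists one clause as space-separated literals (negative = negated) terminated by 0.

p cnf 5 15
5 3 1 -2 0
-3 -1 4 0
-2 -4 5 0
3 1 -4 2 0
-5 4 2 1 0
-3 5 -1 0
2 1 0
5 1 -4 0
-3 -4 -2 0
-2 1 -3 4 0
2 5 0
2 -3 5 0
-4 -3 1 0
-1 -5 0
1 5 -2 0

x1=True; x2=True; x3=False; x4=False; x5=False

Case x2 = True:
Case x4 = False:
Case x3 = False:
Case x5 = False:
From the singleton clause (x1), x1 = True.
All clauses are satisfied.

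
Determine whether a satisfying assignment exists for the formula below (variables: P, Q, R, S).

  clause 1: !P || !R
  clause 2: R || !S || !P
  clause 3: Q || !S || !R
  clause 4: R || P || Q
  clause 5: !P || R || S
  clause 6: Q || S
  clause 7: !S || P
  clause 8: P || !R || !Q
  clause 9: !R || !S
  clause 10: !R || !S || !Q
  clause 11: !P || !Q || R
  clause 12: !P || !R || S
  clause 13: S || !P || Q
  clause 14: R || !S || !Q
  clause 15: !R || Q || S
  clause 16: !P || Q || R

Branch on P: set P = false.
The clause (!S) is unit, so S = false.
The clause (Q) is unit, so Q = true.
The clause (!R) is unit, so R = false.
Every clause now holds.
A satisfying assignment: P ↦ false; Q ↦ true; R ↦ false; S ↦ false.

Yes, satisfiable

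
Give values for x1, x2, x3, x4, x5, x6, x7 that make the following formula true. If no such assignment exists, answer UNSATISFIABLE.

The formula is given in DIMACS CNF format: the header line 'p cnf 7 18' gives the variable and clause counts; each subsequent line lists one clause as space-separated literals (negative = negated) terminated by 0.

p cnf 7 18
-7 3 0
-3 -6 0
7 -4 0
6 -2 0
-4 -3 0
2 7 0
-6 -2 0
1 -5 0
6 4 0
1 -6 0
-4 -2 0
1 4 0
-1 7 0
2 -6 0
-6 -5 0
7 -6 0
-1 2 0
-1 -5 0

UNSATISFIABLE

Suppose x7 = False.
(¬x4) alone gives x4 = False.
(x2) alone gives x2 = True.
(x6) alone gives x6 = True.
That conflicts with the unit clause (¬x6).
So x7 must be the other value — set x7 = True.
(x3) alone gives x3 = True.
(¬x6) alone gives x6 = False.
(¬x2) alone gives x2 = False.
(¬x4) alone gives x4 = False.
That conflicts with the unit clause (x4).
Neither x7 = True nor x7 = False works.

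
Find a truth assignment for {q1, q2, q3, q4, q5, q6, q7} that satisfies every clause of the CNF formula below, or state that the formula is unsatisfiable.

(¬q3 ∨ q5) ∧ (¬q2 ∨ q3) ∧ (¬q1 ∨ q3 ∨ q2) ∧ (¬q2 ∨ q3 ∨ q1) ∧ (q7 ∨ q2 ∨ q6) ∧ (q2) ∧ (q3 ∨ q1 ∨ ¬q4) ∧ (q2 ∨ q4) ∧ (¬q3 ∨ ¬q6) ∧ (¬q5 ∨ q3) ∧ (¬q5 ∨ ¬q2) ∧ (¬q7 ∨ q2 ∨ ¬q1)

UNSATISFIABLE

From the singleton clause (q2), q2 = True.
From the singleton clause (q3), q3 = True.
From the singleton clause (q5), q5 = True.
But (¬q5) is also a unit clause — contradiction.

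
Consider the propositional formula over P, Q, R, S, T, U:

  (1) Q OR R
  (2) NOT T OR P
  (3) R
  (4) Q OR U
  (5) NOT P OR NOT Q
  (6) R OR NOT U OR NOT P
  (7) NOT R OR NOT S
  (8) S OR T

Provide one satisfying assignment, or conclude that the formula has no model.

P=true,  Q=false,  R=true,  S=false,  T=true,  U=true

Unit clause (R) forces R = true.
Unit clause (NOT S) forces S = false.
Unit clause (T) forces T = true.
Unit clause (P) forces P = true.
Unit clause (NOT Q) forces Q = false.
Unit clause (U) forces U = true.
This assignment satisfies each clause.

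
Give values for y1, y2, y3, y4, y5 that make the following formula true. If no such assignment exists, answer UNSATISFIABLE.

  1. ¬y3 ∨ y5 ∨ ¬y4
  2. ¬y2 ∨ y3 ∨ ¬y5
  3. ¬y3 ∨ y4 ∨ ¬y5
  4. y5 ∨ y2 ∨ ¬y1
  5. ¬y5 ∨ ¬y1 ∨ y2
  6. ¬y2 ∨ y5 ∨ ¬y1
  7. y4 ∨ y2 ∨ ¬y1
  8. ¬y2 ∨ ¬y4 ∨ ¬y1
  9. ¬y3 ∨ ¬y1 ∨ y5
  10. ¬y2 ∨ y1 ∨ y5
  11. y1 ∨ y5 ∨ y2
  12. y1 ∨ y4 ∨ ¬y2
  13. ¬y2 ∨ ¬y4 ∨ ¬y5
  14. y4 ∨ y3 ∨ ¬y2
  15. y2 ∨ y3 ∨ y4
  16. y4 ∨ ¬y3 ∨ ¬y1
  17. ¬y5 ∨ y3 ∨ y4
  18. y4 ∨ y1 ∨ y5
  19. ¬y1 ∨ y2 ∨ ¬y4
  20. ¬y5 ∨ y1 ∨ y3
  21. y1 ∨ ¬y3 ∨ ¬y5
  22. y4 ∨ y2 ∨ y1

UNSATISFIABLE

Suppose y3 = False.
Suppose y2 = False.
From the singleton clause (y4), y4 = True.
From the singleton clause (¬y1), y1 = False.
From the singleton clause (y5), y5 = True.
That conflicts with the unit clause (¬y5).
So y2 must be the other value — set y2 = True.
From the singleton clause (¬y5), y5 = False.
From the singleton clause (¬y1), y1 = False.
That conflicts with the unit clause (y1).
Neither y2 = True nor y2 = False works.
So y3 must be the other value — set y3 = True.
Suppose y5 = True.
From the singleton clause (y4), y4 = True.
From the singleton clause (¬y2), y2 = False.
From the singleton clause (¬y1), y1 = False.
That conflicts with the unit clause (y1).
So y5 must be the other value — set y5 = False.
From the singleton clause (¬y4), y4 = False.
From the singleton clause (¬y1), y1 = False.
That conflicts with the unit clause (y1).
Neither y5 = True nor y5 = False works.
Neither y3 = True nor y3 = False works.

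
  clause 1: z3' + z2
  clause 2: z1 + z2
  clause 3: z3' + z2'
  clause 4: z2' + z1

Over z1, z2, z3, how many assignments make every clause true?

There are 2^3 = 8 truth assignments over (z1, z2, z3).
Split on z1. With z1 = 1, the clauses containing z1 are satisfied and z1' drops from the rest; 2 of the 2^2 = 4 assignments to the other variables satisfy what remains.
With z1 = 0, by the same count on the reduced clause set, 0 assignments work.
Total: 2 + 0 = 2.

2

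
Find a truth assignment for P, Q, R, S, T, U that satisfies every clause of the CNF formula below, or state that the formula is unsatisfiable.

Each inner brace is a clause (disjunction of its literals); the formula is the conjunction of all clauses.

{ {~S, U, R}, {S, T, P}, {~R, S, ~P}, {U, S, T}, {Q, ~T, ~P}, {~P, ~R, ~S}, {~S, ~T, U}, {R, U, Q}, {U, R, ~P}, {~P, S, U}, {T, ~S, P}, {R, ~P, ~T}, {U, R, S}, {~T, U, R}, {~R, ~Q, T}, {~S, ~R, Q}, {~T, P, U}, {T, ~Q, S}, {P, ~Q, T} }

Branch on S: set S = 0.
Branch on T: set T = 1.
Branch on R: set R = 1.
From the singleton clause (~P), P = 0.
From the singleton clause (U), U = 1.
Every clause is now satisfied; Q is unconstrained.

P ↦ 0; Q ↦ 1; R ↦ 1; S ↦ 0; T ↦ 1; U ↦ 1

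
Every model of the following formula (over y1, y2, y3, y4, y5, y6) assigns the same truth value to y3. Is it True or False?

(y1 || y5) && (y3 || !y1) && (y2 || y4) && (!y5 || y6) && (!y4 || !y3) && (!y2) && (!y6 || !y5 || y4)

False

Suppose y3 = true.
From the singleton clause (!y4), y4 = false.
From the singleton clause (y2), y2 = true.
Now (!y2) is unsatisfied and unit — conflict.
So every satisfying assignment has y3 = False.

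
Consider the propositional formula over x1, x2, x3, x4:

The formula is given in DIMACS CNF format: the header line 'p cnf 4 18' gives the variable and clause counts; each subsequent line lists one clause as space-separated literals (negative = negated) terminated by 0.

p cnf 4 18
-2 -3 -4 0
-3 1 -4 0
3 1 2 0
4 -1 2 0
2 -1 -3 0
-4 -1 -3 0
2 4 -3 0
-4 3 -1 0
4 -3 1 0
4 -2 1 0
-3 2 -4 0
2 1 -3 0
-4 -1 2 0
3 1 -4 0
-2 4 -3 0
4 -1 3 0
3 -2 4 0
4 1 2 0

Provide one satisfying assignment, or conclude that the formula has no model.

UNSATISFIABLE

Suppose x2 = False.
Suppose x3 = True.
(¬x1) alone gives x1 = False.
That conflicts with the unit clause (x1).
Backtrack on x3: now try x3 = False.
(x1) alone gives x1 = True.
(x4) alone gives x4 = True.
That conflicts with the unit clause (¬x4).
Both values of x3 lead to a conflict.
Backtrack on x2: now try x2 = True.
Suppose x3 = False.
(x4) alone gives x4 = True.
(¬x1) alone gives x1 = False.
That conflicts with the unit clause (x1).
Backtrack on x3: now try x3 = True.
(¬x4) alone gives x4 = False.
That conflicts with the unit clause (x4).
Both values of x3 lead to a conflict.
Both values of x2 lead to a conflict.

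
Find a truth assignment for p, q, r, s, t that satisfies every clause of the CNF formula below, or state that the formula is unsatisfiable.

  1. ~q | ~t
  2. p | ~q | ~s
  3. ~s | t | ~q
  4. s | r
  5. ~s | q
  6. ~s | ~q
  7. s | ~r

UNSATISFIABLE

Try q = 0.
(~s) alone gives s = 0.
(r) alone gives r = 1.
But (~r) is also a unit clause — contradiction.
So q must be the other value — set q = 1.
(~t) alone gives t = 0.
(~s) alone gives s = 0.
(r) alone gives r = 1.
But (~r) is also a unit clause — contradiction.
Neither q = 1 nor q = 0 works.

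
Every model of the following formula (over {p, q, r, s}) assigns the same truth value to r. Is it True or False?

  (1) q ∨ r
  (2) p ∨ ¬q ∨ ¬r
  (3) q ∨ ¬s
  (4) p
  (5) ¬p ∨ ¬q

True

Suppose r = False.
Unit clause (q) forces q = True.
Unit clause (p) forces p = True.
Now (¬p) is unsatisfied and unit — conflict.
So every satisfying assignment has r = True.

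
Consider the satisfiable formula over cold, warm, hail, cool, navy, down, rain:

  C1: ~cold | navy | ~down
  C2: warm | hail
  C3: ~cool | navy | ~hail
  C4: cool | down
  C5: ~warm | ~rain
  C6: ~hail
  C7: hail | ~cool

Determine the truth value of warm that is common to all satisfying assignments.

True

Suppose warm = 0.
The clause (hail) is unit, so hail = 1.
That conflicts with the unit clause (~hail).
So every satisfying assignment has warm = True.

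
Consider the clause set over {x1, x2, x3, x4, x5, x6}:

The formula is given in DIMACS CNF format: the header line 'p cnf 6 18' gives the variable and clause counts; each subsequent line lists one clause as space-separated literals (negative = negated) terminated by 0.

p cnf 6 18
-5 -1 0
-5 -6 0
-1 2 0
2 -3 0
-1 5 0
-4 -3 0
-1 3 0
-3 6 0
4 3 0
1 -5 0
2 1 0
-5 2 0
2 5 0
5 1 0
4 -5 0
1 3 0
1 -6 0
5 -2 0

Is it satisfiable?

No

Branch on x5: set x5 = False.
(¬x1) alone gives x1 = False.
Now (x1) is unsatisfied and unit — conflict.
Backtrack on x5: now try x5 = True.
(¬x1) alone gives x1 = False.
Now (x1) is unsatisfied and unit — conflict.
Neither x5 = True nor x5 = False works.
No assignment satisfies every clause.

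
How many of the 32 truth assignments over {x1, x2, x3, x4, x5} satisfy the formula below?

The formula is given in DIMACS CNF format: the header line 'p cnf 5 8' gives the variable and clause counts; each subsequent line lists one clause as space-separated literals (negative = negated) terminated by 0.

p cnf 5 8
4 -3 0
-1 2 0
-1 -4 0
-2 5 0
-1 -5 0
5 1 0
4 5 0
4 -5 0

4

There are 2^5 = 32 truth assignments over (x1, x2, x3, x4, x5).
Split on x3. With x3 = True, the clauses containing x3 are satisfied and ¬x3 drops from the rest; 2 of the 2^4 = 16 assignments to the other variables satisfy what remains.
With x3 = False, by the same count on the reduced clause set, 2 assignments work.
Total: 2 + 2 = 4.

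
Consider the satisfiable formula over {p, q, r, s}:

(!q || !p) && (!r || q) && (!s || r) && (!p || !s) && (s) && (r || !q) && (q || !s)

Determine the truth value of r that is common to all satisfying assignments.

Suppose r = false.
The clause (!s) is unit, so s = false.
But (s) is also a unit clause — contradiction.
So every satisfying assignment has r = True.

True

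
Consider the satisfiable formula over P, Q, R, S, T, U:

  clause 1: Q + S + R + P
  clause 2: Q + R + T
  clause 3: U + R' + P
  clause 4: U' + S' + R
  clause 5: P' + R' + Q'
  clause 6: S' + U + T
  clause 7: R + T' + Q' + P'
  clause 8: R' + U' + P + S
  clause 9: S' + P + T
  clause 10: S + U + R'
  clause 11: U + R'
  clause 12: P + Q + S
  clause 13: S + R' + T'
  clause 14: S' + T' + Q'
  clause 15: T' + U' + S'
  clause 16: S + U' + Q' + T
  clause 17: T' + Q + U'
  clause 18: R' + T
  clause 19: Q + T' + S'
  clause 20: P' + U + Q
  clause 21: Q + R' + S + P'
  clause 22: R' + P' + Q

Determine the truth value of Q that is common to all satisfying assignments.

Suppose Q = 0.
Case R = 1:
The clause (U) is unit, so U = 1.
The clause (T') is unit, so T = 0.
That conflicts with the unit clause (T).
So R must be the other value — set R = 0.
The clause (T) is unit, so T = 1.
The clause (U') is unit, so U = 0.
The clause (S') is unit, so S = 0.
The clause (P) is unit, so P = 1.
That conflicts with the unit clause (P').
Either choice for R ends in contradiction.
So every satisfying assignment has Q = True.

True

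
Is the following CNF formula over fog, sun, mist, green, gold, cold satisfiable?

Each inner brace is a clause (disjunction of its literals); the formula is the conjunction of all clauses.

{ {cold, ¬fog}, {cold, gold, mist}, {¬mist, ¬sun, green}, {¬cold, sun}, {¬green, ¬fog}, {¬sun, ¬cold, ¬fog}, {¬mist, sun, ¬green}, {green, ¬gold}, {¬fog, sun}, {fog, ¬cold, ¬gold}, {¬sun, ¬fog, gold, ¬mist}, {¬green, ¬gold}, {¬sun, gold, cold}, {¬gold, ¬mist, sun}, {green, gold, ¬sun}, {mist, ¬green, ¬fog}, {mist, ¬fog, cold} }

Branch on cold: set cold = True.
From the singleton clause (sun), sun = True.
From the singleton clause (¬fog), fog = False.
From the singleton clause (¬gold), gold = False.
From the singleton clause (green), green = True.
No clause remains; mist is free.
A satisfying assignment: fog=False,  sun=True,  mist=True,  green=True,  gold=False,  cold=True.

Yes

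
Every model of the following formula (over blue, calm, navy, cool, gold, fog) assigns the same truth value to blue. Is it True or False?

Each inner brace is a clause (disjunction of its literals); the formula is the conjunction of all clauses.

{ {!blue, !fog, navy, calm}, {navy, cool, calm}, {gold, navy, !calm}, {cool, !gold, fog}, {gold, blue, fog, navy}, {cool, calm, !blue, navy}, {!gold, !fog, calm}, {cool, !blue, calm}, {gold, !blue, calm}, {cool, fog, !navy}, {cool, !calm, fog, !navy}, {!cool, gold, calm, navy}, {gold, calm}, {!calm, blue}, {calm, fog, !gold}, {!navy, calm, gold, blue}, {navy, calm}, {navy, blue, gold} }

Suppose blue = false.
The clause (!calm) is unit, so calm = false.
The clause (gold) is unit, so gold = true.
The clause (!fog) is unit, so fog = false.
But (fog) is also a unit clause — contradiction.
So every satisfying assignment has blue = True.

True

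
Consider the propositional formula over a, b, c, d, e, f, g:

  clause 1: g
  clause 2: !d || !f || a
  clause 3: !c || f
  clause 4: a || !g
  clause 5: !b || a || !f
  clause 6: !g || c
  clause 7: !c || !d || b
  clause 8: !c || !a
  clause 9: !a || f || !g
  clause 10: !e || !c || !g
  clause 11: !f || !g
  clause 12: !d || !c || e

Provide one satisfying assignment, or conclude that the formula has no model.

UNSATISFIABLE

The clause (g) is unit, so g = true.
The clause (a) is unit, so a = true.
The clause (c) is unit, so c = true.
But (!c) is also a unit clause — contradiction.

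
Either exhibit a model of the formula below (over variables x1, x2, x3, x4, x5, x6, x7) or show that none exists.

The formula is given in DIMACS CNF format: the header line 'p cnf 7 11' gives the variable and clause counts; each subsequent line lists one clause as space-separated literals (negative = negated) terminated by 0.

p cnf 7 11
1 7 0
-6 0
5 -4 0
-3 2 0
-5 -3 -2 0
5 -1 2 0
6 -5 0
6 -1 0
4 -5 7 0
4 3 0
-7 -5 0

x1=False; x2=True; x3=True; x4=False; x5=False; x6=False; x7=True

(¬x6) alone gives x6 = False.
(¬x5) alone gives x5 = False.
(¬x4) alone gives x4 = False.
(¬x1) alone gives x1 = False.
(x7) alone gives x7 = True.
(x3) alone gives x3 = True.
(x2) alone gives x2 = True.
All clauses are satisfied.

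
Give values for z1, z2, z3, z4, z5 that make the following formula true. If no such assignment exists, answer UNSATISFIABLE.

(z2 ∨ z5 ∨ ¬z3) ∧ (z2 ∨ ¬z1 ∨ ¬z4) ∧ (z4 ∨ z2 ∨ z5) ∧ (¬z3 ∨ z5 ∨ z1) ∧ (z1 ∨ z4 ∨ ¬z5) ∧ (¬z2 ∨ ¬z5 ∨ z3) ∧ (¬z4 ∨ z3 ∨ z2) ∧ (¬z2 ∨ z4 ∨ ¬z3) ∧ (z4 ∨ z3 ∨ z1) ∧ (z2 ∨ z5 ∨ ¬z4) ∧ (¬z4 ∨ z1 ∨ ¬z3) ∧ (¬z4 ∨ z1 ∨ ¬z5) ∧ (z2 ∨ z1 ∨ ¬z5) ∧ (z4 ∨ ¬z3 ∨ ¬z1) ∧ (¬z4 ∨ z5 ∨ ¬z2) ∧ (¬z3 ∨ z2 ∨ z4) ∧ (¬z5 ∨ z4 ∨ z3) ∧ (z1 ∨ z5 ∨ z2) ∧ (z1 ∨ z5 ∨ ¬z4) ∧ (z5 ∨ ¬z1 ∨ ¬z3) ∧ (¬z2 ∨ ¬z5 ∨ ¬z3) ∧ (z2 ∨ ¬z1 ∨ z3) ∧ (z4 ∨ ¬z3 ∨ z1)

Case z2 = True:
Case z5 = False:
From the singleton clause (¬z4), z4 = False.
From the singleton clause (¬z3), z3 = False.
From the singleton clause (z1), z1 = True.
Every clause now holds.

z1 ↦ True, z2 ↦ True, z3 ↦ False, z4 ↦ False, z5 ↦ False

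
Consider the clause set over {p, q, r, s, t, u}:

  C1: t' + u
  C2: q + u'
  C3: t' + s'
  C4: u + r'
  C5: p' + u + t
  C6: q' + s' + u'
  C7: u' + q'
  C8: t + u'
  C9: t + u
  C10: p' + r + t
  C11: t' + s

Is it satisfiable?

Case t = 0:
(u') alone gives u = 0.
That conflicts with the unit clause (u).
Backtrack on t: now try t = 1.
(u) alone gives u = 1.
(q) alone gives q = 1.
That conflicts with the unit clause (q').
Both values of t lead to a conflict.
No assignment satisfies every clause.

Unsatisfiable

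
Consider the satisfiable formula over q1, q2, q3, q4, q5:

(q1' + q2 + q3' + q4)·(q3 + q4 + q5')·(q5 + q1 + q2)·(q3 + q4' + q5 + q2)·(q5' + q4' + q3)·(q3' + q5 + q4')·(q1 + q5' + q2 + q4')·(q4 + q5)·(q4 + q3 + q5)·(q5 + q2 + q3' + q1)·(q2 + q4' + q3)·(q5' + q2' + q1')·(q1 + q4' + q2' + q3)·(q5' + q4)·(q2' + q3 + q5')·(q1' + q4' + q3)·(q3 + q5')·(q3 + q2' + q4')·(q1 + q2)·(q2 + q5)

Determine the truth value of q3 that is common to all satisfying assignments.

True

Suppose q3 = 0.
The clause (q5') is unit, so q5 = 0.
The clause (q4) is unit, so q4 = 1.
The clause (q2) is unit, so q2 = 1.
But (q2') is also a unit clause — contradiction.
So every satisfying assignment has q3 = True.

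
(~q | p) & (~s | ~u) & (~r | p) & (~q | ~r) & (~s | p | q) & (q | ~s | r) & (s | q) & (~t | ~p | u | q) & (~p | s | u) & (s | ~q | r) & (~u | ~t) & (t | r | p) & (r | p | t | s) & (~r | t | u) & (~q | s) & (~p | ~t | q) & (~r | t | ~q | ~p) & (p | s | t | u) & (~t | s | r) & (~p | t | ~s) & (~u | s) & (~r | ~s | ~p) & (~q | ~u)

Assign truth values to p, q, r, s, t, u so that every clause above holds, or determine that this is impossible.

Suppose q = 1.
(p) alone gives p = 1.
(~r) alone gives r = 0.
(s) alone gives s = 1.
(~u) alone gives u = 0.
(t) alone gives t = 1.
All clauses are satisfied.

p ↦ 1, q ↦ 1, r ↦ 0, s ↦ 1, t ↦ 1, u ↦ 0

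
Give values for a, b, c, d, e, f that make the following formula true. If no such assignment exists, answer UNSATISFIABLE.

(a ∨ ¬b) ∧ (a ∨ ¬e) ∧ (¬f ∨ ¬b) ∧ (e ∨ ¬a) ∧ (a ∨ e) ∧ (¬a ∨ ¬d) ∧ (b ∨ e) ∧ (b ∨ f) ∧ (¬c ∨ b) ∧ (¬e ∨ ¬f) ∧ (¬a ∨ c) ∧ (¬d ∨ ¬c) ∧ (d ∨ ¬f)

Case a = True:
From the singleton clause (e), e = True.
From the singleton clause (¬d), d = False.
From the singleton clause (¬f), f = False.
From the singleton clause (b), b = True.
From the singleton clause (c), c = True.
This assignment satisfies each clause.

a ↦ True; b ↦ True; c ↦ True; d ↦ False; e ↦ True; f ↦ False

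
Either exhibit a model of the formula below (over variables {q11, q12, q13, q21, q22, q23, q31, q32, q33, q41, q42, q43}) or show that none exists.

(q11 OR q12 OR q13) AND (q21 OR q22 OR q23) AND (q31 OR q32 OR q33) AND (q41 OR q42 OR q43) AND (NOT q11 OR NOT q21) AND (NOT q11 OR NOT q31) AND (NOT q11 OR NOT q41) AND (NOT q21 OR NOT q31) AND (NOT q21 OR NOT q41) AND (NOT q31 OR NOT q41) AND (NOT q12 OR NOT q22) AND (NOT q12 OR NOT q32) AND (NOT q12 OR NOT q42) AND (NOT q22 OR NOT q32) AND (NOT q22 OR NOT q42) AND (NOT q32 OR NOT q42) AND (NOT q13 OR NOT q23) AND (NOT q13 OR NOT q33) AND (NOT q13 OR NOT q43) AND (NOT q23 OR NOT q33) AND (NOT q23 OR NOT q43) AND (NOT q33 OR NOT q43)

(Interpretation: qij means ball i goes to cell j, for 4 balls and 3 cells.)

Case q11 = false:
Case q12 = true:
From the singleton clause (NOT q22), q22 = false.
From the singleton clause (NOT q32), q32 = false.
From the singleton clause (NOT q42), q42 = false.
Case q21 = true:
From the singleton clause (NOT q31), q31 = false.
From the singleton clause (q33), q33 = true.
From the singleton clause (NOT q41), q41 = false.
From the singleton clause (q43), q43 = true.
That conflicts with the unit clause (NOT q43).
That branch fails; take q21 = false instead.
From the singleton clause (q23), q23 = true.
From the singleton clause (NOT q13), q13 = false.
From the singleton clause (NOT q33), q33 = false.
From the singleton clause (q31), q31 = true.
From the singleton clause (NOT q41), q41 = false.
From the singleton clause (q43), q43 = true.
That conflicts with the unit clause (NOT q43).
Neither q21 = true nor q21 = false works.
That branch fails; take q12 = false instead.
From the singleton clause (q13), q13 = true.
From the singleton clause (NOT q23), q23 = false.
From the singleton clause (NOT q33), q33 = false.
From the singleton clause (NOT q43), q43 = false.
Case q21 = true:
From the singleton clause (NOT q31), q31 = false.
From the singleton clause (q32), q32 = true.
From the singleton clause (NOT q41), q41 = false.
From the singleton clause (q42), q42 = true.
That conflicts with the unit clause (NOT q42).
That branch fails; take q21 = false instead.
From the singleton clause (q22), q22 = true.
From the singleton clause (NOT q32), q32 = false.
From the singleton clause (q31), q31 = true.
From the singleton clause (NOT q41), q41 = false.
From the singleton clause (q42), q42 = true.
That conflicts with the unit clause (NOT q42).
Neither q21 = true nor q21 = false works.
Neither q12 = true nor q12 = false works.
That branch fails; take q11 = true instead.
From the singleton clause (NOT q21), q21 = false.
From the singleton clause (NOT q31), q31 = false.
From the singleton clause (NOT q41), q41 = false.
Case q22 = true:
From the singleton clause (NOT q12), q12 = false.
From the singleton clause (NOT q32), q32 = false.
From the singleton clause (q33), q33 = true.
From the singleton clause (NOT q42), q42 = false.
From the singleton clause (q43), q43 = true.
That conflicts with the unit clause (NOT q43).
That branch fails; take q22 = false instead.
From the singleton clause (q23), q23 = true.
From the singleton clause (NOT q13), q13 = false.
From the singleton clause (NOT q33), q33 = false.
From the singleton clause (q32), q32 = true.
From the singleton clause (NOT q12), q12 = false.
From the singleton clause (NOT q42), q42 = false.
From the singleton clause (q43), q43 = true.
That conflicts with the unit clause (NOT q43).
Neither q22 = true nor q22 = false works.
Neither q11 = true nor q11 = false works.

UNSATISFIABLE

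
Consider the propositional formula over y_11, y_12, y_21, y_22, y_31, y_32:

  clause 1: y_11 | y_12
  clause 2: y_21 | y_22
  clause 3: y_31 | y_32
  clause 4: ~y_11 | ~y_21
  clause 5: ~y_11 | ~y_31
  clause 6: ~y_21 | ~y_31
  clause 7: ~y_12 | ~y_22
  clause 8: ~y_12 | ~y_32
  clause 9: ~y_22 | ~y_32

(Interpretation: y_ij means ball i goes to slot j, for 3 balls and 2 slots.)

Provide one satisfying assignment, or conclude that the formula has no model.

UNSATISFIABLE

Case y_11 = 1:
(~y_21) alone gives y_21 = 0.
(y_22) alone gives y_22 = 1.
(~y_31) alone gives y_31 = 0.
(y_32) alone gives y_32 = 1.
That conflicts with the unit clause (~y_32).
Undo y_11 and try y_11 = 0.
(y_12) alone gives y_12 = 1.
(~y_22) alone gives y_22 = 0.
(y_21) alone gives y_21 = 1.
(~y_31) alone gives y_31 = 0.
(y_32) alone gives y_32 = 1.
That conflicts with the unit clause (~y_32).
Neither y_11 = 1 nor y_11 = 0 works.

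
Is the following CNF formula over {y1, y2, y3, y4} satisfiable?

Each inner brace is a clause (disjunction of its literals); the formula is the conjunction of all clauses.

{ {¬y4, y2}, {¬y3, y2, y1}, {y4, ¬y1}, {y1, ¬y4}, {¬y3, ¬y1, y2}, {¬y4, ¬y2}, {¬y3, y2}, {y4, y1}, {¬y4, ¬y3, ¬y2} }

No, unsatisfiable

Try y4 = False.
Unit clause (¬y1) forces y1 = False.
But (y1) is also a unit clause — contradiction.
Backtrack on y4: now try y4 = True.
Unit clause (y2) forces y2 = True.
But (¬y2) is also a unit clause — contradiction.
Neither y4 = True nor y4 = False works.
No assignment satisfies every clause.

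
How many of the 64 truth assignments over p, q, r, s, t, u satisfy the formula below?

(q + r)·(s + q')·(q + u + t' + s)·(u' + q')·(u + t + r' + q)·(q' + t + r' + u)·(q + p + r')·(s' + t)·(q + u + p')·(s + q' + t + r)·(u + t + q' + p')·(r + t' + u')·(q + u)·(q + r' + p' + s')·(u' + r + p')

6

There are 2^6 = 64 truth assignments over (p, q, r, s, t, u).
Split on q. With q = 1, the clauses containing q are satisfied and q' drops from the rest; 4 of the 2^5 = 32 assignments to the other variables satisfy what remains.
With q = 0, by the same count on the reduced clause set, 2 assignments work.
Total: 4 + 2 = 6.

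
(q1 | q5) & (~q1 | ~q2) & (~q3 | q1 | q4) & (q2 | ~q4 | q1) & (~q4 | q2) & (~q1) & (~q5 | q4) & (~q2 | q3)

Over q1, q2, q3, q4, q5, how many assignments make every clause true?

1

There are 2^5 = 32 truth assignments over (q1, q2, q3, q4, q5).
Split on q1. With q1 = 1, the clauses containing q1 are satisfied and ~q1 drops from the rest; 0 of the 2^4 = 16 assignments to the other variables satisfy what remains.
With q1 = 0, by the same count on the reduced clause set, 1 assignment works.
(One model: q1=F, q2=T, q3=T, q4=T, q5=T.)
Total: 0 + 1 = 1.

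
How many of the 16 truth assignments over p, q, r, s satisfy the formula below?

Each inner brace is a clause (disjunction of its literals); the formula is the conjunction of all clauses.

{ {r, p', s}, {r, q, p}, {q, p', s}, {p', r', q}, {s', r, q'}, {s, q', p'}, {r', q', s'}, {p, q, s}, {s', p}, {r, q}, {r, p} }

1

There are 2^4 = 16 truth assignments over (p, q, r, s).
Split on s. With s = 1, the clauses containing s are satisfied and s' drops from the rest; 0 of the 2^3 = 8 assignments to the other variables satisfy what remains.
With s = 0, by the same count on the reduced clause set, 1 assignment works.
Total: 0 + 1 = 1.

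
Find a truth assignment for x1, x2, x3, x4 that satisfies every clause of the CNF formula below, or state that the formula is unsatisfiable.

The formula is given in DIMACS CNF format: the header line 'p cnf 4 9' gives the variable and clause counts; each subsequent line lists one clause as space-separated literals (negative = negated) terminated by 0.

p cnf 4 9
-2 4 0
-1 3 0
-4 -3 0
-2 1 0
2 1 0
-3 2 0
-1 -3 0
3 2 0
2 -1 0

UNSATISFIABLE

Case x2 = False:
From the singleton clause (x1), x1 = True.
Now (¬x1) is unsatisfied and unit — conflict.
Backtrack on x2: now try x2 = True.
From the singleton clause (x4), x4 = True.
From the singleton clause (¬x3), x3 = False.
From the singleton clause (¬x1), x1 = False.
Now (x1) is unsatisfied and unit — conflict.
Either choice for x2 ends in contradiction.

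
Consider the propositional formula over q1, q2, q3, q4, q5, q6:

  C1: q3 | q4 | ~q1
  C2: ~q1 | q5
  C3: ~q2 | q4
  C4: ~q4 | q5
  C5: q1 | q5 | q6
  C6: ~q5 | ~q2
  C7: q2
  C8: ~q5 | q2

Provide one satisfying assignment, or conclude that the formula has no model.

From the singleton clause (q2), q2 = 1.
From the singleton clause (q4), q4 = 1.
From the singleton clause (q5), q5 = 1.
That conflicts with the unit clause (~q5).

UNSATISFIABLE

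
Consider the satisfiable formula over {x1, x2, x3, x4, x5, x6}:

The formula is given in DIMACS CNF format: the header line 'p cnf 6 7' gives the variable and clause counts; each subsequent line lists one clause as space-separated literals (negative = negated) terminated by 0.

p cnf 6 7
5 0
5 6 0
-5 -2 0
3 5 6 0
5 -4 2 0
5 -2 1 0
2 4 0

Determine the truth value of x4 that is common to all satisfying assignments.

True

Suppose x4 = False.
(x5) alone gives x5 = True.
(¬x2) alone gives x2 = False.
But (x2) is also a unit clause — contradiction.
So every satisfying assignment has x4 = True.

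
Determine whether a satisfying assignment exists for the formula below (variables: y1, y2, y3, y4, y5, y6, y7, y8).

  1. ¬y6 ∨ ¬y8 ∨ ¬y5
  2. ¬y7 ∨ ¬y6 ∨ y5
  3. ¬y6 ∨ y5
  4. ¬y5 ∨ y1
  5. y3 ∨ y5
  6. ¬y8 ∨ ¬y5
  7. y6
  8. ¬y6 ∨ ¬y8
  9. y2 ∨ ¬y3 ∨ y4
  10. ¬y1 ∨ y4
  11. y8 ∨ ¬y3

Yes

(y6) alone gives y6 = True.
(y5) alone gives y5 = True.
(¬y8) alone gives y8 = False.
(y1) alone gives y1 = True.
(y4) alone gives y4 = True.
(¬y3) alone gives y3 = False.
All clauses hold; y2, y7 can take either value.
A satisfying assignment: y1=True,  y2=True,  y3=False,  y4=True,  y5=True,  y6=True,  y7=True,  y8=False.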